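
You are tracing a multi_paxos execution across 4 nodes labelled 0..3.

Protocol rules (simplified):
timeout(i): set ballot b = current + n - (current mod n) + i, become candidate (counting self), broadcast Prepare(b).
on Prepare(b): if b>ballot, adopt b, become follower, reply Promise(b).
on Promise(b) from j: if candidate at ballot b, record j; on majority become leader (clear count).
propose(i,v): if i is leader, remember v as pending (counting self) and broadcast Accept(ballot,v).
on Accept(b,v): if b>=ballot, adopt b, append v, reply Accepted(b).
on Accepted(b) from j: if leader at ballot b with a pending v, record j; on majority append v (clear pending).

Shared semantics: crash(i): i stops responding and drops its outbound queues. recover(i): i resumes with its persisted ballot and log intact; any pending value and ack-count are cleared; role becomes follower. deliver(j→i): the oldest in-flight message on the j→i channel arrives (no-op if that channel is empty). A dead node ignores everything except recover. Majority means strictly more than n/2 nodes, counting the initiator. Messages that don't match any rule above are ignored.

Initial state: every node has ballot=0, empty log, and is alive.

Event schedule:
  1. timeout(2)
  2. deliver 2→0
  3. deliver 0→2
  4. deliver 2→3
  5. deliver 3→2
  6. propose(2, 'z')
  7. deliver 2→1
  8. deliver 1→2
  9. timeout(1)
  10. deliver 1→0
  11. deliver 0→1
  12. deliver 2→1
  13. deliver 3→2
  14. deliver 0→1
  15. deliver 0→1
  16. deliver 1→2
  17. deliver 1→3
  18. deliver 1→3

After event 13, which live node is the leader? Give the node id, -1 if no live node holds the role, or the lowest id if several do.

2

[1] timeout(2) → N2(cand b6 [-])
[2] deliver 2→0 → N0(foll b6 [-])
[3] deliver 0→2 → ∅
[4] deliver 2→3 → N3(foll b6 [-])
[5] deliver 3→2 → N2(lead b6 [-])
[6] propose(2,'z') → ∅
[7] deliver 2→1 → N1(foll b6 [-])
[8] deliver 1→2 → ∅
[9] timeout(1) → N1(cand b9 [-])
[10] deliver 1→0 → N0(foll b9 [-])
[11] deliver 0→1 → ∅
[12] deliver 2→1 → ∅
[13] deliver 3→2 → ∅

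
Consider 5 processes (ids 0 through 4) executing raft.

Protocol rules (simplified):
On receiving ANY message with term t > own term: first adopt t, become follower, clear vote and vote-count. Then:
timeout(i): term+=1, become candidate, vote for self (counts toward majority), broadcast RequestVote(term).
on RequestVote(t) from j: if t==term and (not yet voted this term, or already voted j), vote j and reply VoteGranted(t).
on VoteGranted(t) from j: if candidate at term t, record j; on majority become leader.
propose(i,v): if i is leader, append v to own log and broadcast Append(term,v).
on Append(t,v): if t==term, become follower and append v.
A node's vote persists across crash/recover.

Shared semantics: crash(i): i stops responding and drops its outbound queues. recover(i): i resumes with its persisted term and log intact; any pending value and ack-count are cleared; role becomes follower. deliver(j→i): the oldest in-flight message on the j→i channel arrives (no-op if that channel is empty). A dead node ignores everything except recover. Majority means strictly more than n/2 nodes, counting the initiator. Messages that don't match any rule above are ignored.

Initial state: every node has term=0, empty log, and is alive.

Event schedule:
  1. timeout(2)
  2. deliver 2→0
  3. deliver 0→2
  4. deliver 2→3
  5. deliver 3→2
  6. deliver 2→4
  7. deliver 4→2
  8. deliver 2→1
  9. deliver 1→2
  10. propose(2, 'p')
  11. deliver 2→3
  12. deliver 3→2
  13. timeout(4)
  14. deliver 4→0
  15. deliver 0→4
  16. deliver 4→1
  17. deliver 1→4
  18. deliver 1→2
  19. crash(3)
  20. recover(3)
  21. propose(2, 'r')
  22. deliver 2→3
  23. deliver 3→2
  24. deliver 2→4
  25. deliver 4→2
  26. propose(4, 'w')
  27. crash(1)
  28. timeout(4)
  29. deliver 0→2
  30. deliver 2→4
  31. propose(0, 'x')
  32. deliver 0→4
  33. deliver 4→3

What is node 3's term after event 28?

1

after 1 — timeout(2): n2:cand/t1/[-]
after 2 — deliver 2→0: n0:foll/t1/[-]
after 3 — deliver 0→2: ·
after 4 — deliver 2→3: n3:foll/t1/[-]
after 5 — deliver 3→2: n2:lead/t1/[-]
after 6 — deliver 2→4: n4:foll/t1/[-]
after 7 — deliver 4→2: ·
after 8 — deliver 2→1: n1:foll/t1/[-]
after 9 — deliver 1→2: ·
after 10 — propose(2,'p'): n2:lead/t1/[p]
after 11 — deliver 2→3: n3:foll/t1/[p]
after 12 — deliver 3→2: ·
after 13 — timeout(4): n4:cand/t2/[-]
after 14 — deliver 4→0: n0:foll/t2/[-]
after 15 — deliver 0→4: ·
after 16 — deliver 4→1: n1:foll/t2/[-]
after 17 — deliver 1→4: n4:lead/t2/[-]
after 18 — deliver 1→2: ·
after 19 — crash(3): n3:✗foll/t1/[p]
after 20 — recover(3): n3:foll/t1/[p]
after 21 — propose(2,'r'): n2:lead/t1/[p,r]
after 22 — deliver 2→3: n3:foll/t1/[p,r]
after 23 — deliver 3→2: ·
after 24 — deliver 2→4: ·
after 25 — deliver 4→2: n2:foll/t2/[p,r]
after 26 — propose(4,'w'): n4:lead/t2/[w]
after 27 — crash(1): n1:✗foll/t2/[-]
after 28 — timeout(4): n4:cand/t3/[w]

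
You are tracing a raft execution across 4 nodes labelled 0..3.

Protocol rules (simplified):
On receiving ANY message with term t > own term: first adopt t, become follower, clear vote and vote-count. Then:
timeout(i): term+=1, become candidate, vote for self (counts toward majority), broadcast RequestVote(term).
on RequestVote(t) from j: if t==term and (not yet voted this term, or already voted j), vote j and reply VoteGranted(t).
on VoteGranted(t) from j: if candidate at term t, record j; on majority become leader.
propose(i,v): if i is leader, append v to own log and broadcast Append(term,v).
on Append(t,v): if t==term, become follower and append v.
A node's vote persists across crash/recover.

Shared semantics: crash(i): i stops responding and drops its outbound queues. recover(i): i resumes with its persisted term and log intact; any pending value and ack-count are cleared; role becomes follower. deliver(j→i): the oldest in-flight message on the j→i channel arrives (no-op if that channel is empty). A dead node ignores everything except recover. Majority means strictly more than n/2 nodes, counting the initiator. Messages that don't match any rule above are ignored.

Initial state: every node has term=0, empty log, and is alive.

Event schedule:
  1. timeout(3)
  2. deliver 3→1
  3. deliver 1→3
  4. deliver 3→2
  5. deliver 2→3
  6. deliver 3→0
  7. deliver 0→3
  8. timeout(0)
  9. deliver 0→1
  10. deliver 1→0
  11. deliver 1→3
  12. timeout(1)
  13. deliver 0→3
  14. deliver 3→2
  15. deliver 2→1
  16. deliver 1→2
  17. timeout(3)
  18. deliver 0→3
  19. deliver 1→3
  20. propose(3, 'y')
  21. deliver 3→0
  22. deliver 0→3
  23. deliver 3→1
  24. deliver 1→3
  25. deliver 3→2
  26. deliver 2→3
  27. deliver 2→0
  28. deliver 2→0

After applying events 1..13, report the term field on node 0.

e1 timeout(3): 3[cand,t=1,-]
e2 deliver 3→1: 1[foll,t=1,-]
e3 deliver 1→3: ·
e4 deliver 3→2: 2[foll,t=1,-]
e5 deliver 2→3: 3[lead,t=1,-]
e6 deliver 3→0: 0[foll,t=1,-]
e7 deliver 0→3: ·
e8 timeout(0): 0[cand,t=2,-]
e9 deliver 0→1: 1[foll,t=2,-]
e10 deliver 1→0: ·
e11 deliver 1→3: ·
e12 timeout(1): 1[cand,t=3,-]
e13 deliver 0→3: 3[foll,t=2,-]

2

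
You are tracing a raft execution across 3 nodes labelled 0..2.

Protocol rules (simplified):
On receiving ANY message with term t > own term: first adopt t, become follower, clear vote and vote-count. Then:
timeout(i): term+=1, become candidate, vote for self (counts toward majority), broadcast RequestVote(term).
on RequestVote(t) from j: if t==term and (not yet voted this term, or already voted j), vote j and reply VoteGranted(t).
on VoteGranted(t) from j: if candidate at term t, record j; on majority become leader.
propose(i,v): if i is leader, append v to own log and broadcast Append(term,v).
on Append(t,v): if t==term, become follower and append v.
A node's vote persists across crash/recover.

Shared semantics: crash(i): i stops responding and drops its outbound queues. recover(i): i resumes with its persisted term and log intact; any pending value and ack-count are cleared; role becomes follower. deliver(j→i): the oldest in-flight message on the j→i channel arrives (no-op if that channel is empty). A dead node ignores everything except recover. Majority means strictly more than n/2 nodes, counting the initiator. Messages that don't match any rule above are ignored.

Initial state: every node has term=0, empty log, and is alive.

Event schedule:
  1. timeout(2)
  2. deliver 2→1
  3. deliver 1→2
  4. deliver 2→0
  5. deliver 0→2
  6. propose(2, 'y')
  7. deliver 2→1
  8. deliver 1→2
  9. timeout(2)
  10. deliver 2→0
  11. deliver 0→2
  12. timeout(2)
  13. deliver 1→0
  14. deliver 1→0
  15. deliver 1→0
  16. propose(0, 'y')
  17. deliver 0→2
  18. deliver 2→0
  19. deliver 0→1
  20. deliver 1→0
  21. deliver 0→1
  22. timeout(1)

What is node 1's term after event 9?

1

e1 timeout(2): 2[cand,t=1,-]
e2 deliver 2→1: 1[foll,t=1,-]
e3 deliver 1→2: 2[lead,t=1,-]
e4 deliver 2→0: 0[foll,t=1,-]
e5 deliver 0→2: ·
e6 propose(2,'y'): 2[lead,t=1,y]
e7 deliver 2→1: 1[foll,t=1,y]
e8 deliver 1→2: ·
e9 timeout(2): 2[cand,t=2,y]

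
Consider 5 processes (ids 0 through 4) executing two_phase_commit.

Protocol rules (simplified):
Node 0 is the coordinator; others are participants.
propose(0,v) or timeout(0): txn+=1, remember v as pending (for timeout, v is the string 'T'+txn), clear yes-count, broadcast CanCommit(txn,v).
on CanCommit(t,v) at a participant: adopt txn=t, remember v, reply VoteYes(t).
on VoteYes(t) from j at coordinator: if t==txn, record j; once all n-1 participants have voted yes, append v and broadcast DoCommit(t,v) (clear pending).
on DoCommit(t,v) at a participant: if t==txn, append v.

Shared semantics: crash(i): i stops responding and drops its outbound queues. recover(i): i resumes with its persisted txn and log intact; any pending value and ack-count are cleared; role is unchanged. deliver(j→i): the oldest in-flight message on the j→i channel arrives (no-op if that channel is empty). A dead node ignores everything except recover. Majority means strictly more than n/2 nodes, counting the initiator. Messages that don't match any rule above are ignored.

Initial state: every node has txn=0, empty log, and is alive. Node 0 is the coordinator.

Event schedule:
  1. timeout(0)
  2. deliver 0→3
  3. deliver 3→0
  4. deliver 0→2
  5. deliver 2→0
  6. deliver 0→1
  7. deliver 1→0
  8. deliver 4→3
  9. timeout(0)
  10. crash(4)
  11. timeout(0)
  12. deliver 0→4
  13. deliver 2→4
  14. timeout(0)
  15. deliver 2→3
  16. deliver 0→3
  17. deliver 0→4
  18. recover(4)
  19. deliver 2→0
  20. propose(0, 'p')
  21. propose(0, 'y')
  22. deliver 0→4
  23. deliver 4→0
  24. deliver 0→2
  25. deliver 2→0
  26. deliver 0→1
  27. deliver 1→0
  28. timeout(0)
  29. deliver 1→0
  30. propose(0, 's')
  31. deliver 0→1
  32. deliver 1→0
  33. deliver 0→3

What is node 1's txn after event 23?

1

after 1 — timeout(0): n0:coor/t1/[-]
after 2 — deliver 0→3: n3:part/t1/[-]
after 3 — deliver 3→0: ·
after 4 — deliver 0→2: n2:part/t1/[-]
after 5 — deliver 2→0: ·
after 6 — deliver 0→1: n1:part/t1/[-]
after 7 — deliver 1→0: ·
after 8 — deliver 4→3: ·
after 9 — timeout(0): n0:coor/t2/[-]
after 10 — crash(4): n4:✗part/t0/[-]
after 11 — timeout(0): n0:coor/t3/[-]
after 12 — deliver 0→4: ·
after 13 — deliver 2→4: ·
after 14 — timeout(0): n0:coor/t4/[-]
after 15 — deliver 2→3: ·
after 16 — deliver 0→3: n3:part/t2/[-]
after 17 — deliver 0→4: ·
after 18 — recover(4): n4:part/t0/[-]
after 19 — deliver 2→0: ·
after 20 — propose(0,'p'): n0:coor/t5/[-]
after 21 — propose(0,'y'): n0:coor/t6/[-]
after 22 — deliver 0→4: n4:part/t1/[-]
after 23 — deliver 4→0: ·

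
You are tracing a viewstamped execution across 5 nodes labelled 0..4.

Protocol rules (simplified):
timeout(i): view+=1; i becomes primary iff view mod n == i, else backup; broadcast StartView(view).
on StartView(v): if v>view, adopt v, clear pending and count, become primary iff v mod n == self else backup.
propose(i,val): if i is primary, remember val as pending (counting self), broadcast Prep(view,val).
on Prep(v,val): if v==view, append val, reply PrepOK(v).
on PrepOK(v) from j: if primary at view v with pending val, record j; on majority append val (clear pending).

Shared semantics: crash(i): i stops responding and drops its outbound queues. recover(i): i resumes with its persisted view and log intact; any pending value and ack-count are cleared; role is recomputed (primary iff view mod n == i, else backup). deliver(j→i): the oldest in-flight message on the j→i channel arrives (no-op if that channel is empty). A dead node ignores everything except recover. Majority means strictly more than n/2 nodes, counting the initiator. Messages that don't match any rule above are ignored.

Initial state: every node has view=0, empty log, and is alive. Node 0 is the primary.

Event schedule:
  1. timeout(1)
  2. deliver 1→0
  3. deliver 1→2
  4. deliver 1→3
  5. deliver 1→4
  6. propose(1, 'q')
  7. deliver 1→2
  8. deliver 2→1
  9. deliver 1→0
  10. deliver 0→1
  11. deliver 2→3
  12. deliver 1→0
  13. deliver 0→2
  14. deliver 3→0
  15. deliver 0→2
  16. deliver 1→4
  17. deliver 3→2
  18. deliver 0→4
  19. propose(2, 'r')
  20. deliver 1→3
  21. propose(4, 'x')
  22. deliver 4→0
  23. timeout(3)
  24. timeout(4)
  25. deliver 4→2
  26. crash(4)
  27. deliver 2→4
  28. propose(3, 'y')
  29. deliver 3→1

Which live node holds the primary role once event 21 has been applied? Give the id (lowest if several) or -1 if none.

1

step 1 timeout(1): 1={prim,v=1,log=-}
step 2 deliver 1→0: 0={back,v=1,log=-}
step 3 deliver 1→2: 2={back,v=1,log=-}
step 4 deliver 1→3: 3={back,v=1,log=-}
step 5 deliver 1→4: 4={back,v=1,log=-}
step 6 propose(1,'q'): —
step 7 deliver 1→2: 2={back,v=1,log=q}
step 8 deliver 2→1: —
step 9 deliver 1→0: 0={back,v=1,log=q}
step 10 deliver 0→1: 1={prim,v=1,log=q}
step 11 deliver 2→3: —
step 12 deliver 1→0: —
step 13 deliver 0→2: —
step 14 deliver 3→0: —
step 15 deliver 0→2: —
step 16 deliver 1→4: 4={back,v=1,log=q}
step 17 deliver 3→2: —
step 18 deliver 0→4: —
step 19 propose(2,'r'): —
step 20 deliver 1→3: 3={back,v=1,log=q}
step 21 propose(4,'x'): —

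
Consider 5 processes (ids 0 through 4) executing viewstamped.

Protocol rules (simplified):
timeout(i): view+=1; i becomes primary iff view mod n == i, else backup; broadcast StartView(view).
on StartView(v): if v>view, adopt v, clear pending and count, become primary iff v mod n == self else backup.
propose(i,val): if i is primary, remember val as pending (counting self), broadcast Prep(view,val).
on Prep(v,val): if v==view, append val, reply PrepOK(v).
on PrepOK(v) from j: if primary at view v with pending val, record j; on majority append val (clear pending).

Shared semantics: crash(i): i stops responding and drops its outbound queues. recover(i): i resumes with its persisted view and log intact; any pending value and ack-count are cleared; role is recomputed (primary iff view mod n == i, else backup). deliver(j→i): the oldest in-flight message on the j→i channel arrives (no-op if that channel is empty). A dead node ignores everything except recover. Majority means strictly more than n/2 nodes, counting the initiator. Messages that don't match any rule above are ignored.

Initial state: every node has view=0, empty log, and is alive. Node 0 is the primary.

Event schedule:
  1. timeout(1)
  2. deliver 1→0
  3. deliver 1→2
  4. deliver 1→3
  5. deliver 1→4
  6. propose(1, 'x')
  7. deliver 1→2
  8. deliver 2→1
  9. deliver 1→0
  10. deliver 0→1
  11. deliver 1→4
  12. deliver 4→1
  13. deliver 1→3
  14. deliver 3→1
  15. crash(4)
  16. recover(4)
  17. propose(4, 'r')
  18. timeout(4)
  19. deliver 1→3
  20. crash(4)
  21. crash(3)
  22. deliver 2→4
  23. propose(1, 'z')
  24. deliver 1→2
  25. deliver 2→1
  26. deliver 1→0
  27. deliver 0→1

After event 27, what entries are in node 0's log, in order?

1. timeout(1):  <1:prim v1 ->
2. deliver 1→0:  <0:back v1 ->
3. deliver 1→2:  <2:back v1 ->
4. deliver 1→3:  <3:back v1 ->
5. deliver 1→4:  <4:back v1 ->
6. propose(1,'x'):  nop
7. deliver 1→2:  <2:back v1 x>
8. deliver 2→1:  nop
9. deliver 1→0:  <0:back v1 x>
10. deliver 0→1:  <1:prim v1 x>
11. deliver 1→4:  <4:back v1 x>
12. deliver 4→1:  nop
13. deliver 1→3:  <3:back v1 x>
14. deliver 3→1:  nop
15. crash(4):  <4:✗back v1 x>
16. recover(4):  <4:back v1 x>
17. propose(4,'r'):  nop
18. timeout(4):  <4:back v2 x>
19. deliver 1→3:  nop
20. crash(4):  <4:✗back v2 x>
21. crash(3):  <3:✗back v1 x>
22. deliver 2→4:  nop
23. propose(1,'z'):  nop
24. deliver 1→2:  <2:back v1 x,z>
25. deliver 2→1:  nop
26. deliver 1→0:  <0:back v1 x,z>
27. deliver 0→1:  <1:prim v1 x,z>

x,z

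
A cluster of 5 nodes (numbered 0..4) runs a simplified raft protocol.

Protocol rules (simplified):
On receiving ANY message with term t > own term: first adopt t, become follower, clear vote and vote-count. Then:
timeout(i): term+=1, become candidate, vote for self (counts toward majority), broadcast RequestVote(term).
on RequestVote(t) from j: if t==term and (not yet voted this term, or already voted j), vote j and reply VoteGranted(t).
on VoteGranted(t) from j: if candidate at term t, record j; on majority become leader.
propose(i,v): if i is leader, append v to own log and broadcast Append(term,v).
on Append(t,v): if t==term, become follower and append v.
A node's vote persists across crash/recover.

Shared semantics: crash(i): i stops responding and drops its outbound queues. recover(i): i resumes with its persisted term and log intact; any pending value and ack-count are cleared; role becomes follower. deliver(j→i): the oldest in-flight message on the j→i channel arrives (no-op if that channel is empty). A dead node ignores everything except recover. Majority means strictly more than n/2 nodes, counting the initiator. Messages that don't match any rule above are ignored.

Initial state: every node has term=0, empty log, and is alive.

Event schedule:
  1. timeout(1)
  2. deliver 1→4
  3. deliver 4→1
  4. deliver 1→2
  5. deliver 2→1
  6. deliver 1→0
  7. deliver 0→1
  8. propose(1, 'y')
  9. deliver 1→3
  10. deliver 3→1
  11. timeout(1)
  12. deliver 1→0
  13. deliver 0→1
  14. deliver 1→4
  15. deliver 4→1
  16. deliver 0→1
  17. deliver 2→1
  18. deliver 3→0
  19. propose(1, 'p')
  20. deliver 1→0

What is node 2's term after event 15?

1. timeout(1):  <1:cand t1 ->
2. deliver 1→4:  <4:foll t1 ->
3. deliver 4→1:  nop
4. deliver 1→2:  <2:foll t1 ->
5. deliver 2→1:  <1:lead t1 ->
6. deliver 1→0:  <0:foll t1 ->
7. deliver 0→1:  nop
8. propose(1,'y'):  <1:lead t1 y>
9. deliver 1→3:  <3:foll t1 ->
10. deliver 3→1:  nop
11. timeout(1):  <1:cand t2 y>
12. deliver 1→0:  <0:foll t1 y>
13. deliver 0→1:  nop
14. deliver 1→4:  <4:foll t1 y>
15. deliver 4→1:  nop

1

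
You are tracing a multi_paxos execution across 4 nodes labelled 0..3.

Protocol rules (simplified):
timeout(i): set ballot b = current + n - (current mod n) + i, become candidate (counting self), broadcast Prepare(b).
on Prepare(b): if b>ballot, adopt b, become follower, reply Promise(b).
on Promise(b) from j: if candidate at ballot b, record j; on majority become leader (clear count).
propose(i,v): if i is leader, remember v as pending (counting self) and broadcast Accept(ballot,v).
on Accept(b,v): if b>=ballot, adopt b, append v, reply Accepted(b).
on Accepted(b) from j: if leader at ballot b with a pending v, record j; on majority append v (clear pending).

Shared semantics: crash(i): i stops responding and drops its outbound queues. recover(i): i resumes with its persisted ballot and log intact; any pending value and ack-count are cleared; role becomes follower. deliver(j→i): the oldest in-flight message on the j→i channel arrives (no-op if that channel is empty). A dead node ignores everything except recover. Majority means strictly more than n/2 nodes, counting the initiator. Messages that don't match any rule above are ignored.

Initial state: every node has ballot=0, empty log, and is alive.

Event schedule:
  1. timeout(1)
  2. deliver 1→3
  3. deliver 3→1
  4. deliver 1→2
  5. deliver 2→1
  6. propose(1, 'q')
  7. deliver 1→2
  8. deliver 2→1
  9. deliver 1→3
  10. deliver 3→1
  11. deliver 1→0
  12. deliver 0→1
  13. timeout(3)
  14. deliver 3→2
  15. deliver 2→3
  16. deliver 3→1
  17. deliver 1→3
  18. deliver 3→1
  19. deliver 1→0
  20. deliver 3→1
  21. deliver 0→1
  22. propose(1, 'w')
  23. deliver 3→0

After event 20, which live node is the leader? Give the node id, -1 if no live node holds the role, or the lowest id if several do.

[1] timeout(1) → N1(cand b5 [-])
[2] deliver 1→3 → N3(foll b5 [-])
[3] deliver 3→1 → ∅
[4] deliver 1→2 → N2(foll b5 [-])
[5] deliver 2→1 → N1(lead b5 [-])
[6] propose(1,'q') → ∅
[7] deliver 1→2 → N2(foll b5 [q])
[8] deliver 2→1 → ∅
[9] deliver 1→3 → N3(foll b5 [q])
[10] deliver 3→1 → N1(lead b5 [q])
[11] deliver 1→0 → N0(foll b5 [-])
[12] deliver 0→1 → ∅
[13] timeout(3) → N3(cand b11 [q])
[14] deliver 3→2 → N2(foll b11 [q])
[15] deliver 2→3 → ∅
[16] deliver 3→1 → N1(foll b11 [q])
[17] deliver 1→3 → N3(lead b11 [q])
[18] deliver 3→1 → ∅
[19] deliver 1→0 → N0(foll b5 [q])
[20] deliver 3→1 → ∅

3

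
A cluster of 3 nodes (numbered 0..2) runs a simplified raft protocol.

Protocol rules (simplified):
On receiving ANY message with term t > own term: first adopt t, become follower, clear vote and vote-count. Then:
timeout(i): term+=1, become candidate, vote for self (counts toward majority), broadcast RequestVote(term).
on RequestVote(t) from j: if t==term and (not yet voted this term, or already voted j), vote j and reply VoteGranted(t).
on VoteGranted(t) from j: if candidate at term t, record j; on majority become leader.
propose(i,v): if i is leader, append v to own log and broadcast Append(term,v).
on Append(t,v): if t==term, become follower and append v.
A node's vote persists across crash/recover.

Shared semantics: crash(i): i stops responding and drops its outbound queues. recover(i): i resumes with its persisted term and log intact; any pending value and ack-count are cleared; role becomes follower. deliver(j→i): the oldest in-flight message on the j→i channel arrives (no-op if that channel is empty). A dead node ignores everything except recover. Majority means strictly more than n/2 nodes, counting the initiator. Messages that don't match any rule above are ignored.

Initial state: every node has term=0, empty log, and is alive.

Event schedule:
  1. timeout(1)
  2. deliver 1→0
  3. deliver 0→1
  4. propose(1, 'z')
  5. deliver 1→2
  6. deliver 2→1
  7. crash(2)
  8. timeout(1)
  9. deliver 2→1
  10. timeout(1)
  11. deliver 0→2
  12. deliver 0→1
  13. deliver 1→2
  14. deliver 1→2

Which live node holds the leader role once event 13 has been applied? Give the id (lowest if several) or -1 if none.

e1 timeout(1): 1[cand,t=1,-]
e2 deliver 1→0: 0[foll,t=1,-]
e3 deliver 0→1: 1[lead,t=1,-]
e4 propose(1,'z'): 1[lead,t=1,z]
e5 deliver 1→2: 2[foll,t=1,-]
e6 deliver 2→1: ·
e7 crash(2): 2[✗foll,t=1,-]
e8 timeout(1): 1[cand,t=2,z]
e9 deliver 2→1: ·
e10 timeout(1): 1[cand,t=3,z]
e11 deliver 0→2: ·
e12 deliver 0→1: ·
e13 deliver 1→2: ·

-1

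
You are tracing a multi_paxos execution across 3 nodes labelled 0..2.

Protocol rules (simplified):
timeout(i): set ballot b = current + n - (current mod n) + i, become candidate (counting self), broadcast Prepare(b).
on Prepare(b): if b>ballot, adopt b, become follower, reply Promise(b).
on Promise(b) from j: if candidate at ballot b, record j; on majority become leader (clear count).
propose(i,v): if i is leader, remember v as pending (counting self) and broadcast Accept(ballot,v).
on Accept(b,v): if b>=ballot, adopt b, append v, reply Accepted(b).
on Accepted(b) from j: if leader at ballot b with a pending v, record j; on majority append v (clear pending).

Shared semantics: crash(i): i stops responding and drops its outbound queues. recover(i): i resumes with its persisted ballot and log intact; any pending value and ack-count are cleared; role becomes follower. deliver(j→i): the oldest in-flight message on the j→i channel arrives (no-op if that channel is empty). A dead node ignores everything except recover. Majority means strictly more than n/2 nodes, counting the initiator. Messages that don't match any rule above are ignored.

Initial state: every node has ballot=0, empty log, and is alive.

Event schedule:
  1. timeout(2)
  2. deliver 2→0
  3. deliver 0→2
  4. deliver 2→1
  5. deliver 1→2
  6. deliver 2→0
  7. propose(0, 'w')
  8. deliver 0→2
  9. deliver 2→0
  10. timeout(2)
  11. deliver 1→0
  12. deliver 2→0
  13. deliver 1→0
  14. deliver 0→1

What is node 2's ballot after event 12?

[1] timeout(2) → N2(cand b5 [-])
[2] deliver 2→0 → N0(foll b5 [-])
[3] deliver 0→2 → N2(lead b5 [-])
[4] deliver 2→1 → N1(foll b5 [-])
[5] deliver 1→2 → ∅
[6] deliver 2→0 → ∅
[7] propose(0,'w') → ∅
[8] deliver 0→2 → ∅
[9] deliver 2→0 → ∅
[10] timeout(2) → N2(cand b8 [-])
[11] deliver 1→0 → ∅
[12] deliver 2→0 → N0(foll b8 [-])

8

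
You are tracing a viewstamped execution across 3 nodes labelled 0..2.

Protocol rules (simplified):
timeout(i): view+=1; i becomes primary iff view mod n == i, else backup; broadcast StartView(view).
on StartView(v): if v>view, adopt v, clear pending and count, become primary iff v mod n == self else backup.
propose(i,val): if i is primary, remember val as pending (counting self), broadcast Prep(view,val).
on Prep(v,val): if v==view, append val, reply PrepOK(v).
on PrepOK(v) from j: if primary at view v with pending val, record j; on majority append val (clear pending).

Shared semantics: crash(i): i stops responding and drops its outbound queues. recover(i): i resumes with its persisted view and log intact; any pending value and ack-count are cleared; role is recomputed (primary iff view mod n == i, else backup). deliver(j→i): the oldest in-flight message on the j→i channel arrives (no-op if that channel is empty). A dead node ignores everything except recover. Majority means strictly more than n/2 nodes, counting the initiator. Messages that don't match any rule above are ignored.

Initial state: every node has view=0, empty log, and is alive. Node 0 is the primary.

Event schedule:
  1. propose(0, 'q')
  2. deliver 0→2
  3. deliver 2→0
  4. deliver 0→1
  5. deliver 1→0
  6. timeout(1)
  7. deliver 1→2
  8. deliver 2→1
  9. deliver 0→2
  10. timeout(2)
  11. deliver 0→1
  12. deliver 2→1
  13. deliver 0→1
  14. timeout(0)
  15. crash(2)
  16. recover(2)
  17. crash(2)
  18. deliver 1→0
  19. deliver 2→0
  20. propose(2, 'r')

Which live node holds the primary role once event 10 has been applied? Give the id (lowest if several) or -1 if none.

0

1. propose(0,'q'):  nop
2. deliver 0→2:  <2:back v0 q>
3. deliver 2→0:  <0:prim v0 q>
4. deliver 0→1:  <1:back v0 q>
5. deliver 1→0:  nop
6. timeout(1):  <1:prim v1 q>
7. deliver 1→2:  <2:back v1 q>
8. deliver 2→1:  nop
9. deliver 0→2:  nop
10. timeout(2):  <2:prim v2 q>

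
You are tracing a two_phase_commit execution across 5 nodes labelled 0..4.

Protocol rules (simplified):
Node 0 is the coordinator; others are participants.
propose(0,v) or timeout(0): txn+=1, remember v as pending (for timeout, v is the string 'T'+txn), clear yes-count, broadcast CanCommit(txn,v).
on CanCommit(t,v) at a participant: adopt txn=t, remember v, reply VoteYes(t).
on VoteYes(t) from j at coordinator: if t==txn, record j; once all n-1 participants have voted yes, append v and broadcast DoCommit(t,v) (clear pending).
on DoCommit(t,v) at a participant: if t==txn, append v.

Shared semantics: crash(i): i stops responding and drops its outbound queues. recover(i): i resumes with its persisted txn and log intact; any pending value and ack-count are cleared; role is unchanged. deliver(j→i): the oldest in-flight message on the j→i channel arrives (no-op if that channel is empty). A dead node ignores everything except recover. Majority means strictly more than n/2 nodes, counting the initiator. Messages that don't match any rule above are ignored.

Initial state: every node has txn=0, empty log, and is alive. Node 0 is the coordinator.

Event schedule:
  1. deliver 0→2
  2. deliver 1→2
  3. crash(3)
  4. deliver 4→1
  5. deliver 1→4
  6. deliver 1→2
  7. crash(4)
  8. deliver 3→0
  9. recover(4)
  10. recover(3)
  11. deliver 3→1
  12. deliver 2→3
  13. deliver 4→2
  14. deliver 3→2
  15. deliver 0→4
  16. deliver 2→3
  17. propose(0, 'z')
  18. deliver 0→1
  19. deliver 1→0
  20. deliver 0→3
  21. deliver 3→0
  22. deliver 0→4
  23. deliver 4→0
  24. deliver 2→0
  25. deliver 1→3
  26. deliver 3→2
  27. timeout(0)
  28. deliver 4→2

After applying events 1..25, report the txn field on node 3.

1

1. deliver 0→2:  nop
2. deliver 1→2:  nop
3. crash(3):  <3:✗part t0 ->
4. deliver 4→1:  nop
5. deliver 1→4:  nop
6. deliver 1→2:  nop
7. crash(4):  <4:✗part t0 ->
8. deliver 3→0:  nop
9. recover(4):  <4:part t0 ->
10. recover(3):  <3:part t0 ->
11. deliver 3→1:  nop
12. deliver 2→3:  nop
13. deliver 4→2:  nop
14. deliver 3→2:  nop
15. deliver 0→4:  nop
16. deliver 2→3:  nop
17. propose(0,'z'):  <0:coor t1 ->
18. deliver 0→1:  <1:part t1 ->
19. deliver 1→0:  nop
20. deliver 0→3:  <3:part t1 ->
21. deliver 3→0:  nop
22. deliver 0→4:  <4:part t1 ->
23. deliver 4→0:  nop
24. deliver 2→0:  nop
25. deliver 1→3:  nop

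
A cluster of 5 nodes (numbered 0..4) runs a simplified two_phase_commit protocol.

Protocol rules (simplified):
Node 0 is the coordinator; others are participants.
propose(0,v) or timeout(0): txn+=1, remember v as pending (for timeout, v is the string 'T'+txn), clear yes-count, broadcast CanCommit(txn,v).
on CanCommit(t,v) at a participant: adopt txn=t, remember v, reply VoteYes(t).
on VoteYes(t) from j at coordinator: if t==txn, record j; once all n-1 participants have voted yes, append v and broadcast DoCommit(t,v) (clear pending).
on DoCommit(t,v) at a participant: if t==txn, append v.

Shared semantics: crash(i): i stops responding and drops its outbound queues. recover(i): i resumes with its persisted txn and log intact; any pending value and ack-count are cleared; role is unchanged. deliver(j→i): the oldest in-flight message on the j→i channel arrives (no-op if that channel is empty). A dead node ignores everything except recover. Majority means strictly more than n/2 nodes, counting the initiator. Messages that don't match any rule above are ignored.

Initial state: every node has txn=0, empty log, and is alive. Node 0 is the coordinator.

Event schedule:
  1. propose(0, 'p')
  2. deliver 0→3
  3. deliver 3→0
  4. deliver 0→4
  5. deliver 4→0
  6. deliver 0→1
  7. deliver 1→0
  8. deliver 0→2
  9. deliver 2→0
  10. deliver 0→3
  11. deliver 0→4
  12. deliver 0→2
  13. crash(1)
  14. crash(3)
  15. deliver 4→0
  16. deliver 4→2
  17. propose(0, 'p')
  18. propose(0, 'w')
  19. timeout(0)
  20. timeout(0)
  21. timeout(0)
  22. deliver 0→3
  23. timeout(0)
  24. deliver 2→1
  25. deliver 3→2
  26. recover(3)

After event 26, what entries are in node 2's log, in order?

p

e1 propose(0,'p'): 0[coor,t=1,-]
e2 deliver 0→3: 3[part,t=1,-]
e3 deliver 3→0: ·
e4 deliver 0→4: 4[part,t=1,-]
e5 deliver 4→0: ·
e6 deliver 0→1: 1[part,t=1,-]
e7 deliver 1→0: ·
e8 deliver 0→2: 2[part,t=1,-]
e9 deliver 2→0: 0[coor,t=1,p]
e10 deliver 0→3: 3[part,t=1,p]
e11 deliver 0→4: 4[part,t=1,p]
e12 deliver 0→2: 2[part,t=1,p]
e13 crash(1): 1[✗part,t=1,-]
e14 crash(3): 3[✗part,t=1,p]
e15 deliver 4→0: ·
e16 deliver 4→2: ·
e17 propose(0,'p'): 0[coor,t=2,p]
e18 propose(0,'w'): 0[coor,t=3,p]
e19 timeout(0): 0[coor,t=4,p]
e20 timeout(0): 0[coor,t=5,p]
e21 timeout(0): 0[coor,t=6,p]
e22 deliver 0→3: ·
e23 timeout(0): 0[coor,t=7,p]
e24 deliver 2→1: ·
e25 deliver 3→2: ·
e26 recover(3): 3[part,t=1,p]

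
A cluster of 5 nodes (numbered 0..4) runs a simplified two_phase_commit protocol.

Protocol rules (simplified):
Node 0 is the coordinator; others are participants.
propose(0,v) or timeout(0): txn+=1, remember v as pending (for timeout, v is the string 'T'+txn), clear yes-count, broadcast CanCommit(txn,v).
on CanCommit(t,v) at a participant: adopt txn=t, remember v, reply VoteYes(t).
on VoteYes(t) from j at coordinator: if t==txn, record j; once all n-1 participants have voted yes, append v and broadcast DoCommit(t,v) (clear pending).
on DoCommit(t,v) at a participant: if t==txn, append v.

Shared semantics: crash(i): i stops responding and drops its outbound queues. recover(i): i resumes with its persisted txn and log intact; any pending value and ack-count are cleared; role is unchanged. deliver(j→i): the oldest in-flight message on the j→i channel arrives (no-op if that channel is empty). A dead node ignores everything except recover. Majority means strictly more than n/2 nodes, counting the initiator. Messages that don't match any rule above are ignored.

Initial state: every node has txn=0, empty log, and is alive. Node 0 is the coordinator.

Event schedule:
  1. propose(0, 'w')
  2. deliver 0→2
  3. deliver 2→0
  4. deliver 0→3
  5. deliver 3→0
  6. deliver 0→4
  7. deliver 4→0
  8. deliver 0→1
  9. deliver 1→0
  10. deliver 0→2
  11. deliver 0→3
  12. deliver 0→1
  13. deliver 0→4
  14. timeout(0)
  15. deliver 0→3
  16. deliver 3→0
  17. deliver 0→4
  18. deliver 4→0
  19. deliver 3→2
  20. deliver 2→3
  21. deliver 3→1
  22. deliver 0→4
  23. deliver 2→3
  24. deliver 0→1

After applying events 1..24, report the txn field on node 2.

e1 propose(0,'w'): 0[coor,t=1,-]
e2 deliver 0→2: 2[part,t=1,-]
e3 deliver 2→0: ·
e4 deliver 0→3: 3[part,t=1,-]
e5 deliver 3→0: ·
e6 deliver 0→4: 4[part,t=1,-]
e7 deliver 4→0: ·
e8 deliver 0→1: 1[part,t=1,-]
e9 deliver 1→0: 0[coor,t=1,w]
e10 deliver 0→2: 2[part,t=1,w]
e11 deliver 0→3: 3[part,t=1,w]
e12 deliver 0→1: 1[part,t=1,w]
e13 deliver 0→4: 4[part,t=1,w]
e14 timeout(0): 0[coor,t=2,w]
e15 deliver 0→3: 3[part,t=2,w]
e16 deliver 3→0: ·
e17 deliver 0→4: 4[part,t=2,w]
e18 deliver 4→0: ·
e19 deliver 3→2: ·
e20 deliver 2→3: ·
e21 deliver 3→1: ·
e22 deliver 0→4: ·
e23 deliver 2→3: ·
e24 deliver 0→1: 1[part,t=2,w]

1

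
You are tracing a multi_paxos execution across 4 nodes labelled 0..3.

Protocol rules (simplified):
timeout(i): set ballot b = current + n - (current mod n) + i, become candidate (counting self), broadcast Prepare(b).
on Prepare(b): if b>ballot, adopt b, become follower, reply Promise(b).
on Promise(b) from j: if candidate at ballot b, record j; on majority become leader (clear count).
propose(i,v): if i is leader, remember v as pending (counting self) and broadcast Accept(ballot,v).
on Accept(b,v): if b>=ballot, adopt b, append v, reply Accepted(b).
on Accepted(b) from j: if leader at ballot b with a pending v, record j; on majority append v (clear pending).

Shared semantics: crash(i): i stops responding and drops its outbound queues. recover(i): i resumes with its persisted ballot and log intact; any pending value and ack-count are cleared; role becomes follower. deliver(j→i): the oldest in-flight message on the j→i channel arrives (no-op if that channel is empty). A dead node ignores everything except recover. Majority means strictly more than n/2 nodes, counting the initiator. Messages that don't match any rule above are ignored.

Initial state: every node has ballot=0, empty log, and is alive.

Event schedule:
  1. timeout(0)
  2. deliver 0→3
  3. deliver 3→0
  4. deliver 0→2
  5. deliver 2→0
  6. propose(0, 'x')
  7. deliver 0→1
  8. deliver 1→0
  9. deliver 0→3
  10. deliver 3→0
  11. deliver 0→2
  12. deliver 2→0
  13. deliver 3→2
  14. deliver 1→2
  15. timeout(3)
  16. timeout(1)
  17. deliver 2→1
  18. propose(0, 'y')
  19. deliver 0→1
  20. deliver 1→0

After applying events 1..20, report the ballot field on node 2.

4

[1] timeout(0) → N0(cand b4 [-])
[2] deliver 0→3 → N3(foll b4 [-])
[3] deliver 3→0 → ∅
[4] deliver 0→2 → N2(foll b4 [-])
[5] deliver 2→0 → N0(lead b4 [-])
[6] propose(0,'x') → ∅
[7] deliver 0→1 → N1(foll b4 [-])
[8] deliver 1→0 → ∅
[9] deliver 0→3 → N3(foll b4 [x])
[10] deliver 3→0 → ∅
[11] deliver 0→2 → N2(foll b4 [x])
[12] deliver 2→0 → N0(lead b4 [x])
[13] deliver 3→2 → ∅
[14] deliver 1→2 → ∅
[15] timeout(3) → N3(cand b11 [x])
[16] timeout(1) → N1(cand b9 [-])
[17] deliver 2→1 → ∅
[18] propose(0,'y') → ∅
[19] deliver 0→1 → ∅
[20] deliver 1→0 → N0(foll b9 [x])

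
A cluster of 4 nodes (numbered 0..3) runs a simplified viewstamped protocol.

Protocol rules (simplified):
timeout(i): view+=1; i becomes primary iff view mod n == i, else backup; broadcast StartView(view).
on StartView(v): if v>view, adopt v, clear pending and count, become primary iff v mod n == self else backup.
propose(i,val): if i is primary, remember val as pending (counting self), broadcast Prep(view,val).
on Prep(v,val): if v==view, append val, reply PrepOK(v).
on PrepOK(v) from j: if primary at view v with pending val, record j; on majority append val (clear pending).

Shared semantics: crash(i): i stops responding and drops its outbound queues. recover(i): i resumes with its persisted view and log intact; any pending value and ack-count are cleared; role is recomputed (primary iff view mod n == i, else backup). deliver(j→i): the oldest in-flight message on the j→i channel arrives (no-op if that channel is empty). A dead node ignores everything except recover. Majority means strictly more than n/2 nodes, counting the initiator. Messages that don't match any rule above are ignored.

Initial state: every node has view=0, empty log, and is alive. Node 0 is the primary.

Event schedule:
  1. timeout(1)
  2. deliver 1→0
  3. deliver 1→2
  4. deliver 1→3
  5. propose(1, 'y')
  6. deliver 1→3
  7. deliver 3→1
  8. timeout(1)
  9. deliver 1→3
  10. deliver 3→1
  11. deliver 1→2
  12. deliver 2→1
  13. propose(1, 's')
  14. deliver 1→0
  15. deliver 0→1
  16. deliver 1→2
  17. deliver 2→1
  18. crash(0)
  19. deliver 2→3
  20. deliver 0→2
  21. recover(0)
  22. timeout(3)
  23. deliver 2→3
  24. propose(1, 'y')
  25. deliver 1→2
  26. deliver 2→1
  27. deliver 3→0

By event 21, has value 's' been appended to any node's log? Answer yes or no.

no

step 1 timeout(1): 1={prim,v=1,log=-}
step 2 deliver 1→0: 0={back,v=1,log=-}
step 3 deliver 1→2: 2={back,v=1,log=-}
step 4 deliver 1→3: 3={back,v=1,log=-}
step 5 propose(1,'y'): —
step 6 deliver 1→3: 3={back,v=1,log=y}
step 7 deliver 3→1: —
step 8 timeout(1): 1={back,v=2,log=-}
step 9 deliver 1→3: 3={back,v=2,log=y}
step 10 deliver 3→1: —
step 11 deliver 1→2: 2={back,v=1,log=y}
step 12 deliver 2→1: —
step 13 propose(1,'s'): —
step 14 deliver 1→0: 0={back,v=1,log=y}
step 15 deliver 0→1: —
step 16 deliver 1→2: 2={prim,v=2,log=y}
step 17 deliver 2→1: —
step 18 crash(0): 0={✗back,v=1,log=y}
step 19 deliver 2→3: —
step 20 deliver 0→2: —
step 21 recover(0): 0={back,v=1,log=y}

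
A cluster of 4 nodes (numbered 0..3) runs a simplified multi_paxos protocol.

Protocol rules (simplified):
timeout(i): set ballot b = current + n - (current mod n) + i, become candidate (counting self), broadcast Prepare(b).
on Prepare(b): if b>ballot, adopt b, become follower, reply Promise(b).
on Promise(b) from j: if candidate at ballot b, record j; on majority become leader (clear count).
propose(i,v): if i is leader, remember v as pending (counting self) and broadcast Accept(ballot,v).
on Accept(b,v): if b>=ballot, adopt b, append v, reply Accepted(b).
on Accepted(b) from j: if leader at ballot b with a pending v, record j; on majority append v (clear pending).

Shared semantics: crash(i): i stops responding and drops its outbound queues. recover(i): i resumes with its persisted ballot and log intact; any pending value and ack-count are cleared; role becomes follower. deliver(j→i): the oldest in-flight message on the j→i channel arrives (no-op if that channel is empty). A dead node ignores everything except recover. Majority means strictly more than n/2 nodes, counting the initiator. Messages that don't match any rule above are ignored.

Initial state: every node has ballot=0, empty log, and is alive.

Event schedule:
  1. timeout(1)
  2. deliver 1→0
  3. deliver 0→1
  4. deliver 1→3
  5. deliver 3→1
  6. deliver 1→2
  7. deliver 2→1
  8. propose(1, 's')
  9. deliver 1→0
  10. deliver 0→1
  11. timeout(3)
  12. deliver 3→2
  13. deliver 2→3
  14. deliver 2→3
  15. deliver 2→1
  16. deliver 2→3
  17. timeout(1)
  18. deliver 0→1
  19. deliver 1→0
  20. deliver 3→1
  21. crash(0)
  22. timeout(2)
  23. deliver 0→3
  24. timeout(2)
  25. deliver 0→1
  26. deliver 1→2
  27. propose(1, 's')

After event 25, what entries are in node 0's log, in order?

s

1. timeout(1):  <1:cand b5 ->
2. deliver 1→0:  <0:foll b5 ->
3. deliver 0→1:  nop
4. deliver 1→3:  <3:foll b5 ->
5. deliver 3→1:  <1:lead b5 ->
6. deliver 1→2:  <2:foll b5 ->
7. deliver 2→1:  nop
8. propose(1,'s'):  nop
9. deliver 1→0:  <0:foll b5 s>
10. deliver 0→1:  nop
11. timeout(3):  <3:cand b11 ->
12. deliver 3→2:  <2:foll b11 ->
13. deliver 2→3:  nop
14. deliver 2→3:  nop
15. deliver 2→1:  nop
16. deliver 2→3:  nop
17. timeout(1):  <1:cand b9 ->
18. deliver 0→1:  nop
19. deliver 1→0:  <0:foll b9 s>
20. deliver 3→1:  <1:foll b11 ->
21. crash(0):  <0:✗foll b9 s>
22. timeout(2):  <2:cand b14 ->
23. deliver 0→3:  nop
24. timeout(2):  <2:cand b18 ->
25. deliver 0→1:  nop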